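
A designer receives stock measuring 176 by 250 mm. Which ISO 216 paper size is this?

B5 (176 × 250 mm)

Aspect ratio 250/176 ≈ 1.420 — close to the ISO √2 ≈ 1.414.
In the B-series (B0 = 1000 × 1414 mm): B5 = 176 × 250 mm.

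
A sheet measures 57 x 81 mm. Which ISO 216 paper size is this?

Aspect ratio 81/57 ≈ 1.421 — close to the ISO √2 ≈ 1.414.
In the C-series (envelope sizes, between A and B): C8 = 57 × 81 mm.

C8 (57 × 81 mm)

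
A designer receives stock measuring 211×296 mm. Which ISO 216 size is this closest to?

Aspect ratio 296/211 ≈ 1.403 — close to the ISO √2 ≈ 1.414.
In the A-series (A0 area = 1 m²): A4 = 210 × 297 mm.
Off by 2 mm total — nearest standard size.

A4 (210 × 297 mm)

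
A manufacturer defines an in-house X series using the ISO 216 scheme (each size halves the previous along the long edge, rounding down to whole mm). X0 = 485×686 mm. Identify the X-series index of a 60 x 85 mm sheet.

X0: 485 × 686 mm
X1: 343 × 485 mm
X2: 242 × 343 mm
X3: 171 × 242 mm
X4: 121 × 171 mm
X5: 85 × 121 mm
X6: 60 × 85 mm
X7: 42 × 60 mm
→ matches X6.

X6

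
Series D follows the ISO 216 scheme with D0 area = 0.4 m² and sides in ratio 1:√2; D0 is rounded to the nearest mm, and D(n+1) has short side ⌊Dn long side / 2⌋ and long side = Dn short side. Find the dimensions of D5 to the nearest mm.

Let D0's short side be w mm. w · w√2 = 0.4 m² = 400,000 mm², so w ≈ 531.8 mm and w√2 ≈ 752.1 mm → D0 = 532 × 752 mm.
D1: ⌊752/2⌋ × 532 = 376 × 532 mm
D2: ⌊532/2⌋ × 376 = 266 × 376 mm
D3: ⌊376/2⌋ × 266 = 188 × 266 mm
D4: ⌊266/2⌋ × 188 = 133 × 188 mm
D5: ⌊188/2⌋ × 133 = 94 × 133 mm

94 × 133 mm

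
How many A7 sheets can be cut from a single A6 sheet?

A6 = 105 × 148 mm; A7 = 74 × 105 mm.
Each halving step doubles the count; 1 step from A6 to A7.
2^1 = 2.

2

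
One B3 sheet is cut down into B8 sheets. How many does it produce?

32

Each ISO step halves the sheet: 1 × B3 → 2 × B4 → 4 × B5 → 8 × B6 → …
From B3 to B8 is 5 halving steps: 2^5 = 32.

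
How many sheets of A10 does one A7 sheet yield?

Each ISO step halves the sheet: 1 × A7 → 2 × A8 → 4 × A9 → 8 × A10
From A7 to A10 is 3 halving steps: 2^3 = 8.

8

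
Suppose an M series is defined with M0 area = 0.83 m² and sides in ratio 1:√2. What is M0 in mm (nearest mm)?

Let the short side be w mm. Then w · w√2 = 0.83 m² = 830,000 mm².
w² = 830,000/√2, so w ≈ 766.1 mm; long side = w√2 ≈ 1083.4 mm.

766 × 1083 mm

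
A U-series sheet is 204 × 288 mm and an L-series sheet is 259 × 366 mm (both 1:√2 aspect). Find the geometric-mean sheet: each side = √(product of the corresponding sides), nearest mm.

Short side: √(204 · 259) = √52836 ≈ 229.9 → 230 mm
Long side: √(288 · 366) = √105408 ≈ 324.7 → 325 mm

230 × 325 mm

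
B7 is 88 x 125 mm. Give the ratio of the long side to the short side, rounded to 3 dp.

125 / 88 = 1.420
ISO 216 targets √2 ≈ 1.414; the +0.006 deviation is from mm rounding.

1.420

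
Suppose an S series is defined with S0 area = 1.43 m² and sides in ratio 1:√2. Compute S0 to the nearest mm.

Let the short side be w mm. Then w · w√2 = 1.43 m² = 1,430,000 mm².
w² = 1,430,000/√2, so w ≈ 1005.6 mm; long side = w√2 ≈ 1422.1 mm.

1006 × 1422 mm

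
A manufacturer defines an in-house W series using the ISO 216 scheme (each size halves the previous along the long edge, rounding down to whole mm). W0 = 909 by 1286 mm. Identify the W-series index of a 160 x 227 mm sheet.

W5

W0: 909 × 1286 mm
W1: 643 × 909 mm
W2: 454 × 643 mm
W3: 321 × 454 mm
W4: 227 × 321 mm
W5: 160 × 227 mm
W6: 113 × 160 mm
→ matches W5.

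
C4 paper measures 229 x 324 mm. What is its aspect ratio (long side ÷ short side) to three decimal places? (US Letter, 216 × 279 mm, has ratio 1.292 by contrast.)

324 / 229 = 1.415
Matches √2 ≈ 1.414 — the ISO 216 defining ratio.

1.415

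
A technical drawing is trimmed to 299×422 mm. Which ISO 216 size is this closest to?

A3 (297 × 420 mm)

Aspect ratio 422/299 ≈ 1.411 — close to the ISO √2 ≈ 1.414.
In the A-series (A0 area = 1 m²): A3 = 297 × 420 mm.
Off by 4 mm total — nearest standard size.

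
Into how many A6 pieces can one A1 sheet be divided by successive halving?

32

Each ISO step halves the sheet: 1 × A1 → 2 × A2 → 4 × A3 → 8 × A4 → …
From A1 to A6 is 5 halving steps: 2^5 = 32.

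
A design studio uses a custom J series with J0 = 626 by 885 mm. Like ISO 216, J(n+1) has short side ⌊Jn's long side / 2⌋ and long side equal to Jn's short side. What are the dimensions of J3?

221 × 313 mm

J1: ⌊885/2⌋ × 626 = 442 × 626 mm
J2: ⌊626/2⌋ × 442 = 313 × 442 mm
J3: ⌊442/2⌋ × 313 = 221 × 313 mm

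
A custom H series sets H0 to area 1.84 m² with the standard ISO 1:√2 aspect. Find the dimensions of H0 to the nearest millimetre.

1141 × 1613 mm

Let the short side be w mm. Then w · w√2 = 1.84 m² = 1,840,000 mm².
w² = 1,840,000/√2, so w ≈ 1140.6 mm; long side = w√2 ≈ 1613.1 mm.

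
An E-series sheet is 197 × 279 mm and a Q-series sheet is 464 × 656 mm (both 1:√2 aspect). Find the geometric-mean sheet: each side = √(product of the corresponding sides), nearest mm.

302 × 428 mm

Short side: √(197 · 464) = √91408 ≈ 302.3 → 302 mm
Long side: √(279 · 656) = √183024 ≈ 427.8 → 428 mm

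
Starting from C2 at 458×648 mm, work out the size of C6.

114 × 162 mm

C3: ⌊648/2⌋ × 458 = 324 × 458 mm
C4: ⌊458/2⌋ × 324 = 229 × 324 mm
C5: ⌊324/2⌋ × 229 = 162 × 229 mm
C6: ⌊229/2⌋ × 162 = 114 × 162 mm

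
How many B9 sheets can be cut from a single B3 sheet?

B3 = 353 × 500 mm; B9 = 44 × 62 mm.
Each halving step doubles the count; 6 steps from B3 to B9.
2^6 = 64.

64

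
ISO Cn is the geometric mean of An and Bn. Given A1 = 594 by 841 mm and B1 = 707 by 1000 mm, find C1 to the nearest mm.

648 × 917 mm

Short side: √(594 · 707) = √419958 ≈ 648.0 → 648 mm
Long side: √(841 · 1000) = √841000 ≈ 917.1 → 917 mm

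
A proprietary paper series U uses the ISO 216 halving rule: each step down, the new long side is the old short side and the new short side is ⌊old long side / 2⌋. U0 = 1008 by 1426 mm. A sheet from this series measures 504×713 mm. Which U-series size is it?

U2

U0: 1008 × 1426 mm
U1: 713 × 1008 mm
U2: 504 × 713 mm
U3: 356 × 504 mm
→ matches U2.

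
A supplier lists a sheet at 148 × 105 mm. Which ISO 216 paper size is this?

A6 (105 × 148 mm)

Aspect ratio 148/105 ≈ 1.410 — close to the ISO √2 ≈ 1.414.
In the A-series (A0 area = 1 m²): A6 = 105 × 148 mm.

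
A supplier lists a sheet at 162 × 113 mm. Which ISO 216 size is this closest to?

Aspect ratio 162/113 ≈ 1.434 (ISO target is √2 ≈ 1.414).
In the C-series (envelope sizes, between A and B): C6 = 114 × 162 mm.
Off by 1 mm total — nearest standard size.

C6 (114 × 162 mm)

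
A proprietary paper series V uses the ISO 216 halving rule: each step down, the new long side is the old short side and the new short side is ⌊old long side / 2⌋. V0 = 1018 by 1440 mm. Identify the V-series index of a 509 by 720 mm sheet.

V0: 1018 × 1440 mm
V1: 720 × 1018 mm
V2: 509 × 720 mm
V3: 360 × 509 mm
→ matches V2.

V2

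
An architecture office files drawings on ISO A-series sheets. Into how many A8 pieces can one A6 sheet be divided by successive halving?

A6 = 105 × 148 mm; A8 = 52 × 74 mm.
Each halving step doubles the count; 2 steps from A6 to A8.
2^2 = 4.

4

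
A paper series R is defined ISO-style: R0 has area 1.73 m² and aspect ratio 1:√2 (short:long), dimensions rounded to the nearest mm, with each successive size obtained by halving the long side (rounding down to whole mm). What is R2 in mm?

553 × 782 mm

Let R0's short side be w mm. w · w√2 = 1.73 m² = 1,730,000 mm², so w ≈ 1106.0 mm and w√2 ≈ 1564.2 mm → R0 = 1106 × 1564 mm.
R1: ⌊1564/2⌋ × 1106 = 782 × 1106 mm
R2: ⌊1106/2⌋ × 782 = 553 × 782 mm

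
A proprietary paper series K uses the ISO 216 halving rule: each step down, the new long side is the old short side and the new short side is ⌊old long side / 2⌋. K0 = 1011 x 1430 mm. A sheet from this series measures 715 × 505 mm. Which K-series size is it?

K0: 1011 × 1430 mm
K1: 715 × 1011 mm
K2: 505 × 715 mm
K3: 357 × 505 mm
→ matches K2.

K2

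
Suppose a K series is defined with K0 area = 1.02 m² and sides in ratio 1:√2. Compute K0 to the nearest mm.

849 × 1201 mm

Let the short side be w mm. Then w · w√2 = 1.02 m² = 1,020,000 mm².
w² = 1,020,000/√2, so w ≈ 849.3 mm; long side = w√2 ≈ 1201.0 mm.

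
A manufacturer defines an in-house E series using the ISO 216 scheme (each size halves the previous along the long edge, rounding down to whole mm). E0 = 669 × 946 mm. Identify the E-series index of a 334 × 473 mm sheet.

E2

E0: 669 × 946 mm
E1: 473 × 669 mm
E2: 334 × 473 mm
E3: 236 × 334 mm
→ matches E2.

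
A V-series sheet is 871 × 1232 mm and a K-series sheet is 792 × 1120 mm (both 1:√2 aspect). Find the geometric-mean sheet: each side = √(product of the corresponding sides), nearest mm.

831 × 1175 mm

Short side: √(871 · 792) = √689832 ≈ 830.6 → 831 mm
Long side: √(1232 · 1120) = √1379840 ≈ 1174.7 → 1175 mm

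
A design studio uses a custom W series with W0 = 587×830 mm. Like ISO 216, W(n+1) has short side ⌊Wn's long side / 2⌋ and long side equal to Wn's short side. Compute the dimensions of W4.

W1: ⌊830/2⌋ × 587 = 415 × 587 mm
W2: ⌊587/2⌋ × 415 = 293 × 415 mm
W3: ⌊415/2⌋ × 293 = 207 × 293 mm
W4: ⌊293/2⌋ × 207 = 146 × 207 mm

146 × 207 mm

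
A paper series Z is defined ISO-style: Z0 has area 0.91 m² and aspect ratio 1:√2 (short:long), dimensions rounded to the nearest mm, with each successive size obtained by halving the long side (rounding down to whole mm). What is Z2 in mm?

401 × 567 mm

Let Z0's short side be w mm. w · w√2 = 0.91 m² = 910,000 mm², so w ≈ 802.2 mm and w√2 ≈ 1134.4 mm → Z0 = 802 × 1134 mm.
Z1: ⌊1134/2⌋ × 802 = 567 × 802 mm
Z2: ⌊802/2⌋ × 567 = 401 × 567 mm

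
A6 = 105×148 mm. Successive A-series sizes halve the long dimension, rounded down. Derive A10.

A7: ⌊148/2⌋ × 105 = 74 × 105 mm
A8: ⌊105/2⌋ × 74 = 52 × 74 mm
A9: ⌊74/2⌋ × 52 = 37 × 52 mm
A10: ⌊52/2⌋ × 37 = 26 × 37 mm

26 × 37 mm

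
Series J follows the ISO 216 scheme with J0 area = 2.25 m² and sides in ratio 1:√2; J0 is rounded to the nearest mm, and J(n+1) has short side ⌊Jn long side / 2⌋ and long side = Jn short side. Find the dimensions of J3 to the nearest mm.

446 × 630 mm

Let J0's short side be w mm. w · w√2 = 2.25 m² = 2,250,000 mm², so w ≈ 1261.3 mm and w√2 ≈ 1783.8 mm → J0 = 1261 × 1784 mm.
J1: ⌊1784/2⌋ × 1261 = 892 × 1261 mm
J2: ⌊1261/2⌋ × 892 = 630 × 892 mm
J3: ⌊892/2⌋ × 630 = 446 × 630 mm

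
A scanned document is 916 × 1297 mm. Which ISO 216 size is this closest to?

C0 (917 × 1297 mm)

Aspect ratio 1297/916 ≈ 1.416 — close to the ISO √2 ≈ 1.414.
In the C-series (envelope sizes, between A and B): C0 = 917 × 1297 mm.
Off by 1 mm total — nearest standard size.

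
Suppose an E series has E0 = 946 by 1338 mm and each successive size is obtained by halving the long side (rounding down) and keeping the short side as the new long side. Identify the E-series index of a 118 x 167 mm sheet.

E0: 946 × 1338 mm
E1: 669 × 946 mm
E2: 473 × 669 mm
E3: 334 × 473 mm
E4: 236 × 334 mm
E5: 167 × 236 mm
E6: 118 × 167 mm
E7: 83 × 118 mm
→ matches E6.

E6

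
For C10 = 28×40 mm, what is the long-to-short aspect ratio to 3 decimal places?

40 / 28 = 1.429
ISO 216 targets √2 ≈ 1.414; the +0.014 deviation is from mm rounding.

1.429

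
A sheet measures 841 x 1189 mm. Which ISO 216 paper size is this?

A0 (841 × 1189 mm)

Aspect ratio 1189/841 ≈ 1.414 — close to the ISO √2 ≈ 1.414.
In the A-series (A0 area = 1 m²): A0 = 841 × 1189 mm.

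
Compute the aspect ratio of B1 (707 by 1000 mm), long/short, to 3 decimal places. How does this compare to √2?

1.414

1000 / 707 = 1.414
Matches √2 ≈ 1.414 — the ISO 216 defining ratio.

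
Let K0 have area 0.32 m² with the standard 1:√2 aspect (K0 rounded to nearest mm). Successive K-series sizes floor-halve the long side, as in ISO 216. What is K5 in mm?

84 × 119 mm

Let K0's short side be w mm. w · w√2 = 0.32 m² = 320,000 mm², so w ≈ 475.7 mm and w√2 ≈ 672.7 mm → K0 = 476 × 673 mm.
K1: ⌊673/2⌋ × 476 = 336 × 476 mm
K2: ⌊476/2⌋ × 336 = 238 × 336 mm
K3: ⌊336/2⌋ × 238 = 168 × 238 mm
K4: ⌊238/2⌋ × 168 = 119 × 168 mm
K5: ⌊168/2⌋ × 119 = 84 × 119 mm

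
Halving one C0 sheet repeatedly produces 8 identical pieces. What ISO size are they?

C3

8 = 2^3, so 3 halving steps.
C0 → C1 → … → C3 after 3 steps.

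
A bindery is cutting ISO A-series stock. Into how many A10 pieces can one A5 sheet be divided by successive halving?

Each ISO step halves the sheet: 1 × A5 → 2 × A6 → 4 × A7 → 8 × A8 → …
From A5 to A10 is 5 halving steps: 2^5 = 32.

32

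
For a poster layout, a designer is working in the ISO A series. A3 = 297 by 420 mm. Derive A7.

A4: ⌊420/2⌋ × 297 = 210 × 297 mm
A5: ⌊297/2⌋ × 210 = 148 × 210 mm
A6: ⌊210/2⌋ × 148 = 105 × 148 mm
A7: ⌊148/2⌋ × 105 = 74 × 105 mm

74 × 105 mm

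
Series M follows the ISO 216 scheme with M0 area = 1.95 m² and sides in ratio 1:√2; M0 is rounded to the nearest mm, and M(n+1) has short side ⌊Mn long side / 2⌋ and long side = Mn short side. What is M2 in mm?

Let M0's short side be w mm. w · w√2 = 1.95 m² = 1,950,000 mm², so w ≈ 1174.2 mm and w√2 ≈ 1660.6 mm → M0 = 1174 × 1661 mm.
M1: ⌊1661/2⌋ × 1174 = 830 × 1174 mm
M2: ⌊1174/2⌋ × 830 = 587 × 830 mm

587 × 830 mm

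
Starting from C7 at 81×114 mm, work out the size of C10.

28 × 40 mm

C8: ⌊114/2⌋ × 81 = 57 × 81 mm
C9: ⌊81/2⌋ × 57 = 40 × 57 mm
C10: ⌊57/2⌋ × 40 = 28 × 40 mm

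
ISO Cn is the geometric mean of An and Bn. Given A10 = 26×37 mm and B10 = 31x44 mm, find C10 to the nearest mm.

Short side: √(26 · 31) = √806 ≈ 28.4 → 28 mm
Long side: √(37 · 44) = √1628 ≈ 40.3 → 40 mm

28 × 40 mm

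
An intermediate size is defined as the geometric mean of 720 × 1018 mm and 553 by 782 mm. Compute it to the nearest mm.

631 × 892 mm

Short side: √(720 · 553) = √398160 ≈ 631.0 → 631 mm
Long side: √(1018 · 782) = √796076 ≈ 892.2 → 892 mm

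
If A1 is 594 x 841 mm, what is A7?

A2: ⌊841/2⌋ × 594 = 420 × 594 mm
A3: ⌊594/2⌋ × 420 = 297 × 420 mm
A4: ⌊420/2⌋ × 297 = 210 × 297 mm
A5: ⌊297/2⌋ × 210 = 148 × 210 mm
A6: ⌊210/2⌋ × 148 = 105 × 148 mm
A7: ⌊148/2⌋ × 105 = 74 × 105 mm

74 × 105 mm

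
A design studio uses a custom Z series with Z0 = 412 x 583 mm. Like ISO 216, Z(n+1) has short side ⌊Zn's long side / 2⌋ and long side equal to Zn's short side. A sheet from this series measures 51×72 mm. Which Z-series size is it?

Z0: 412 × 583 mm
Z1: 291 × 412 mm
Z2: 206 × 291 mm
Z3: 145 × 206 mm
Z4: 103 × 145 mm
Z5: 72 × 103 mm
Z6: 51 × 72 mm
Z7: 36 × 51 mm
→ matches Z6.

Z6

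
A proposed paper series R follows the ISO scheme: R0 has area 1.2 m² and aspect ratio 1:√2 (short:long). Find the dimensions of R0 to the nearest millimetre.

921 × 1303 mm

Let the short side be w mm. Then w · w√2 = 1.2 m² = 1,200,000 mm².
w² = 1,200,000/√2, so w ≈ 921.2 mm; long side = w√2 ≈ 1302.7 mm.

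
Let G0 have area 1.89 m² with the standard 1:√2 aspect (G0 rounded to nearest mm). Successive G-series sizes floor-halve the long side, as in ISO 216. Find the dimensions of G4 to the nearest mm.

Let G0's short side be w mm. w · w√2 = 1.89 m² = 1,890,000 mm², so w ≈ 1156.0 mm and w√2 ≈ 1634.9 mm → G0 = 1156 × 1635 mm.
G1: ⌊1635/2⌋ × 1156 = 817 × 1156 mm
G2: ⌊1156/2⌋ × 817 = 578 × 817 mm
G3: ⌊817/2⌋ × 578 = 408 × 578 mm
G4: ⌊578/2⌋ × 408 = 289 × 408 mm

289 × 408 mm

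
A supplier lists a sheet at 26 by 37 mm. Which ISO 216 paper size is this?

A10 (26 × 37 mm)

Aspect ratio 37/26 ≈ 1.423 — close to the ISO √2 ≈ 1.414.
In the A-series (A0 area = 1 m²): A10 = 26 × 37 mm.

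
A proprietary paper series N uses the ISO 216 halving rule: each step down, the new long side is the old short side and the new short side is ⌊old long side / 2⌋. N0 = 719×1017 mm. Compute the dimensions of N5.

127 × 179 mm

N1: ⌊1017/2⌋ × 719 = 508 × 719 mm
N2: ⌊719/2⌋ × 508 = 359 × 508 mm
N3: ⌊508/2⌋ × 359 = 254 × 359 mm
N4: ⌊359/2⌋ × 254 = 179 × 254 mm
N5: ⌊254/2⌋ × 179 = 127 × 179 mm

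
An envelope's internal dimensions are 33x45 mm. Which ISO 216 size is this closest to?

Aspect ratio 45/33 ≈ 1.364 (ISO target is √2 ≈ 1.414).
In the B-series (B0 = 1000 × 1414 mm): B10 = 31 × 44 mm.
Off by 3 mm total — nearest standard size.

B10 (31 × 44 mm)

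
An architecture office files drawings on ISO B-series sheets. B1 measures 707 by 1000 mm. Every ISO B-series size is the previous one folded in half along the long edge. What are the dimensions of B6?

125 × 176 mm

B2: ⌊1000/2⌋ × 707 = 500 × 707 mm
B3: ⌊707/2⌋ × 500 = 353 × 500 mm
B4: ⌊500/2⌋ × 353 = 250 × 353 mm
B5: ⌊353/2⌋ × 250 = 176 × 250 mm
B6: ⌊250/2⌋ × 176 = 125 × 176 mm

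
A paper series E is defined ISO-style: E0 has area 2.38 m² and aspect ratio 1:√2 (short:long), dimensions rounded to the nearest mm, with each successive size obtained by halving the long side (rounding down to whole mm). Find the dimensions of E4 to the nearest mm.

324 × 458 mm

Let E0's short side be w mm. w · w√2 = 2.38 m² = 2,380,000 mm², so w ≈ 1297.3 mm and w√2 ≈ 1834.6 mm → E0 = 1297 × 1835 mm.
E1: ⌊1835/2⌋ × 1297 = 917 × 1297 mm
E2: ⌊1297/2⌋ × 917 = 648 × 917 mm
E3: ⌊917/2⌋ × 648 = 458 × 648 mm
E4: ⌊648/2⌋ × 458 = 324 × 458 mm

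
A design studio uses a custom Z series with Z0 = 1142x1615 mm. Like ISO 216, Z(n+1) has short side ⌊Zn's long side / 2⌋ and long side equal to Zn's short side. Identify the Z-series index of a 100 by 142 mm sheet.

Z0: 1142 × 1615 mm
Z1: 807 × 1142 mm
Z2: 571 × 807 mm
Z3: 403 × 571 mm
Z4: 285 × 403 mm
Z5: 201 × 285 mm
Z6: 142 × 201 mm
Z7: 100 × 142 mm
Z8: 71 × 100 mm
→ matches Z7.

Z7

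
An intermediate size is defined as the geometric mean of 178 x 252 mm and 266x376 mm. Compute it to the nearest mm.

218 × 308 mm

Short side: √(178 · 266) = √47348 ≈ 217.6 → 218 mm
Long side: √(252 · 376) = √94752 ≈ 307.8 → 308 mm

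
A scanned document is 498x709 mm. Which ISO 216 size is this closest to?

Aspect ratio 709/498 ≈ 1.424 — close to the ISO √2 ≈ 1.414.
In the B-series (B0 = 1000 × 1414 mm): B2 = 500 × 707 mm.
Off by 4 mm total — nearest standard size.

B2 (500 × 707 mm)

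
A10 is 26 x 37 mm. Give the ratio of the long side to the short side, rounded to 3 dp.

37 / 26 = 1.423
ISO 216 targets √2 ≈ 1.414; the +0.009 deviation is from mm rounding.

1.423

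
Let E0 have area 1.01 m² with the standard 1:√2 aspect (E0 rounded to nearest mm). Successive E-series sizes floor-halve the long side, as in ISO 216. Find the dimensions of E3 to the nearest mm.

298 × 422 mm

Let E0's short side be w mm. w · w√2 = 1.01 m² = 1,010,000 mm², so w ≈ 845.1 mm and w√2 ≈ 1195.1 mm → E0 = 845 × 1195 mm.
E1: ⌊1195/2⌋ × 845 = 597 × 845 mm
E2: ⌊845/2⌋ × 597 = 422 × 597 mm
E3: ⌊597/2⌋ × 422 = 298 × 422 mm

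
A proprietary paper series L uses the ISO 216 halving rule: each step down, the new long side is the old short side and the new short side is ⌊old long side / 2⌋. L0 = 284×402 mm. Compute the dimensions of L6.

L1: ⌊402/2⌋ × 284 = 201 × 284 mm
L2: ⌊284/2⌋ × 201 = 142 × 201 mm
L3: ⌊201/2⌋ × 142 = 100 × 142 mm
L4: ⌊142/2⌋ × 100 = 71 × 100 mm
L5: ⌊100/2⌋ × 71 = 50 × 71 mm
L6: ⌊71/2⌋ × 50 = 35 × 50 mm

35 × 50 mm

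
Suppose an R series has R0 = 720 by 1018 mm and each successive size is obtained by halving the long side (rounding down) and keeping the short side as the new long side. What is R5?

R1: ⌊1018/2⌋ × 720 = 509 × 720 mm
R2: ⌊720/2⌋ × 509 = 360 × 509 mm
R3: ⌊509/2⌋ × 360 = 254 × 360 mm
R4: ⌊360/2⌋ × 254 = 180 × 254 mm
R5: ⌊254/2⌋ × 180 = 127 × 180 mm

127 × 180 mm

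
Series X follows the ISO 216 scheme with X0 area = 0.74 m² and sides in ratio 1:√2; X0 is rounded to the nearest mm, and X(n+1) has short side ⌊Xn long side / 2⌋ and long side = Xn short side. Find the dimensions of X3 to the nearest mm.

Let X0's short side be w mm. w · w√2 = 0.74 m² = 740,000 mm², so w ≈ 723.4 mm and w√2 ≈ 1023.0 mm → X0 = 723 × 1023 mm.
X1: ⌊1023/2⌋ × 723 = 511 × 723 mm
X2: ⌊723/2⌋ × 511 = 361 × 511 mm
X3: ⌊511/2⌋ × 361 = 255 × 361 mm

255 × 361 mm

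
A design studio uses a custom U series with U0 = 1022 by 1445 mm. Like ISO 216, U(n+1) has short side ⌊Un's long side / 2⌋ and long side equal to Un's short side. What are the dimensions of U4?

U1: ⌊1445/2⌋ × 1022 = 722 × 1022 mm
U2: ⌊1022/2⌋ × 722 = 511 × 722 mm
U3: ⌊722/2⌋ × 511 = 361 × 511 mm
U4: ⌊511/2⌋ × 361 = 255 × 361 mm

255 × 361 mm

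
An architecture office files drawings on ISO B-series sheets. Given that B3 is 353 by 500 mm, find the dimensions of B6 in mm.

B4: ⌊500/2⌋ × 353 = 250 × 353 mm
B5: ⌊353/2⌋ × 250 = 176 × 250 mm
B6: ⌊250/2⌋ × 176 = 125 × 176 mm

125 × 176 mm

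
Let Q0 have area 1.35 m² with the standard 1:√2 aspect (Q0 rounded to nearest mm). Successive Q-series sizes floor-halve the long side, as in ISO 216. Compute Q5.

Let Q0's short side be w mm. w · w√2 = 1.35 m² = 1,350,000 mm², so w ≈ 977.0 mm and w√2 ≈ 1381.7 mm → Q0 = 977 × 1382 mm.
Q1: ⌊1382/2⌋ × 977 = 691 × 977 mm
Q2: ⌊977/2⌋ × 691 = 488 × 691 mm
Q3: ⌊691/2⌋ × 488 = 345 × 488 mm
Q4: ⌊488/2⌋ × 345 = 244 × 345 mm
Q5: ⌊345/2⌋ × 244 = 172 × 244 mm

172 × 244 mm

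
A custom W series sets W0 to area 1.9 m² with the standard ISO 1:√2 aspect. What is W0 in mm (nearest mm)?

1159 × 1639 mm

Let the short side be w mm. Then w · w√2 = 1.9 m² = 1,900,000 mm².
w² = 1,900,000/√2, so w ≈ 1159.1 mm; long side = w√2 ≈ 1639.2 mm.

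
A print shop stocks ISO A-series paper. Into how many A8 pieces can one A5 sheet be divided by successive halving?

Each ISO step halves the sheet: 1 × A5 → 2 × A6 → 4 × A7 → 8 × A8
From A5 to A8 is 3 halving steps: 2^3 = 8.

8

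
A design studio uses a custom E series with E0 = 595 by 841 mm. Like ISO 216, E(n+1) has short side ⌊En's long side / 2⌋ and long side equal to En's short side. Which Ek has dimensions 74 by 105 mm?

E0: 595 × 841 mm
E1: 420 × 595 mm
E2: 297 × 420 mm
E3: 210 × 297 mm
E4: 148 × 210 mm
E5: 105 × 148 mm
E6: 74 × 105 mm
E7: 52 × 74 mm
→ matches E6.

E6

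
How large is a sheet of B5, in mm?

B0 = 1000 × 1414 mm (B0 has a 1000 mm short side, aspect 1:√2).
B1: ⌊1414/2⌋ × 1000 = 707 × 1000 mm
B2: ⌊1000/2⌋ × 707 = 500 × 707 mm
B3: ⌊707/2⌋ × 500 = 353 × 500 mm
B4: ⌊500/2⌋ × 353 = 250 × 353 mm
B5: ⌊353/2⌋ × 250 = 176 × 250 mm

176 × 250 mm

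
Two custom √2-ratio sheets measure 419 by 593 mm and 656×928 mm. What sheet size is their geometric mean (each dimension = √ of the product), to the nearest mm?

Short side: √(419 · 656) = √274864 ≈ 524.3 → 524 mm
Long side: √(593 · 928) = √550304 ≈ 741.8 → 742 mm

524 × 742 mm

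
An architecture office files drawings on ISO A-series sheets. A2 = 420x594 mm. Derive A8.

52 × 74 mm

A3: ⌊594/2⌋ × 420 = 297 × 420 mm
A4: ⌊420/2⌋ × 297 = 210 × 297 mm
A5: ⌊297/2⌋ × 210 = 148 × 210 mm
A6: ⌊210/2⌋ × 148 = 105 × 148 mm
A7: ⌊148/2⌋ × 105 = 74 × 105 mm
A8: ⌊105/2⌋ × 74 = 52 × 74 mm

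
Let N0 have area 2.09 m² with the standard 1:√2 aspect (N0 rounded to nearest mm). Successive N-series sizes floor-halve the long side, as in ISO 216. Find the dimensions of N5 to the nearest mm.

214 × 304 mm

Let N0's short side be w mm. w · w√2 = 2.09 m² = 2,090,000 mm², so w ≈ 1215.7 mm and w√2 ≈ 1719.2 mm → N0 = 1216 × 1719 mm.
N1: ⌊1719/2⌋ × 1216 = 859 × 1216 mm
N2: ⌊1216/2⌋ × 859 = 608 × 859 mm
N3: ⌊859/2⌋ × 608 = 429 × 608 mm
N4: ⌊608/2⌋ × 429 = 304 × 429 mm
N5: ⌊429/2⌋ × 304 = 214 × 304 mm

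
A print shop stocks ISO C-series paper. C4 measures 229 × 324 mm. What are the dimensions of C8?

57 × 81 mm

C5: ⌊324/2⌋ × 229 = 162 × 229 mm
C6: ⌊229/2⌋ × 162 = 114 × 162 mm
C7: ⌊162/2⌋ × 114 = 81 × 114 mm
C8: ⌊114/2⌋ × 81 = 57 × 81 mm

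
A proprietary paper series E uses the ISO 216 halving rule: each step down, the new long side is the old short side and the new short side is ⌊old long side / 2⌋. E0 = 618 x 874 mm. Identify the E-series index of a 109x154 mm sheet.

E0: 618 × 874 mm
E1: 437 × 618 mm
E2: 309 × 437 mm
E3: 218 × 309 mm
E4: 154 × 218 mm
E5: 109 × 154 mm
E6: 77 × 109 mm
→ matches E5.

E5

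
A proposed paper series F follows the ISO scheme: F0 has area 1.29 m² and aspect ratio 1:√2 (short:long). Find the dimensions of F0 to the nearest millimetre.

Let the short side be w mm. Then w · w√2 = 1.29 m² = 1,290,000 mm².
w² = 1,290,000/√2, so w ≈ 955.1 mm; long side = w√2 ≈ 1350.7 mm.

955 × 1351 mm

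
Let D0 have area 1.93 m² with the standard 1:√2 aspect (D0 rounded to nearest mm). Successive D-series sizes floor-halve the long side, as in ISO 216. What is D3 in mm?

Let D0's short side be w mm. w · w√2 = 1.93 m² = 1,930,000 mm², so w ≈ 1168.2 mm and w√2 ≈ 1652.1 mm → D0 = 1168 × 1652 mm.
D1: ⌊1652/2⌋ × 1168 = 826 × 1168 mm
D2: ⌊1168/2⌋ × 826 = 584 × 826 mm
D3: ⌊826/2⌋ × 584 = 413 × 584 mm

413 × 584 mm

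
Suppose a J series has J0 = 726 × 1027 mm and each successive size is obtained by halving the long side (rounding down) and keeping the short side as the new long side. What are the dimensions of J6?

J1: ⌊1027/2⌋ × 726 = 513 × 726 mm
J2: ⌊726/2⌋ × 513 = 363 × 513 mm
J3: ⌊513/2⌋ × 363 = 256 × 363 mm
J4: ⌊363/2⌋ × 256 = 181 × 256 mm
J5: ⌊256/2⌋ × 181 = 128 × 181 mm
J6: ⌊181/2⌋ × 128 = 90 × 128 mm

90 × 128 mm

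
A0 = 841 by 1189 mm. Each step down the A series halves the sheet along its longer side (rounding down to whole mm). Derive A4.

A1: ⌊1189/2⌋ × 841 = 594 × 841 mm
A2: ⌊841/2⌋ × 594 = 420 × 594 mm
A3: ⌊594/2⌋ × 420 = 297 × 420 mm
A4: ⌊420/2⌋ × 297 = 210 × 297 mm

210 × 297 mm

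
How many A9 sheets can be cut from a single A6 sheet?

Each ISO step halves the sheet: 1 × A6 → 2 × A7 → 4 × A8 → 8 × A9
From A6 to A9 is 3 halving steps: 2^3 = 8.

8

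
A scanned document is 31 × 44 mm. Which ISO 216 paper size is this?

Aspect ratio 44/31 ≈ 1.419 — close to the ISO √2 ≈ 1.414.
In the B-series (B0 = 1000 × 1414 mm): B10 = 31 × 44 mm.

B10 (31 × 44 mm)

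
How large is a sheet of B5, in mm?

B0 = 1000 × 1414 mm (B0 has a 1000 mm short side, aspect 1:√2).
B1: ⌊1414/2⌋ × 1000 = 707 × 1000 mm
B2: ⌊1000/2⌋ × 707 = 500 × 707 mm
B3: ⌊707/2⌋ × 500 = 353 × 500 mm
B4: ⌊500/2⌋ × 353 = 250 × 353 mm
B5: ⌊353/2⌋ × 250 = 176 × 250 mm

176 × 250 mm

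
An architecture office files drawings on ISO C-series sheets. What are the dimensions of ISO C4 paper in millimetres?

C0 = 917 × 1297 mm (C0 is the geometric mean of A0 and B0, aspect 1:√2).
C1: ⌊1297/2⌋ × 917 = 648 × 917 mm
C2: ⌊917/2⌋ × 648 = 458 × 648 mm
C3: ⌊648/2⌋ × 458 = 324 × 458 mm
C4: ⌊458/2⌋ × 324 = 229 × 324 mm

229 × 324 mm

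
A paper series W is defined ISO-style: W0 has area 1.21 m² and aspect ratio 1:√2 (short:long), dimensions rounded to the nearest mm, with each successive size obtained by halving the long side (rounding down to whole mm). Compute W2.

462 × 654 mm

Let W0's short side be w mm. w · w√2 = 1.21 m² = 1,210,000 mm², so w ≈ 925.0 mm and w√2 ≈ 1308.1 mm → W0 = 925 × 1308 mm.
W1: ⌊1308/2⌋ × 925 = 654 × 925 mm
W2: ⌊925/2⌋ × 654 = 462 × 654 mm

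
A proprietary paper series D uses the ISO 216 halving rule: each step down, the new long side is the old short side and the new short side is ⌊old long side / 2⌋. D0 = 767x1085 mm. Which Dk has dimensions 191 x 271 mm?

D0: 767 × 1085 mm
D1: 542 × 767 mm
D2: 383 × 542 mm
D3: 271 × 383 mm
D4: 191 × 271 mm
D5: 135 × 191 mm
→ matches D4.

D4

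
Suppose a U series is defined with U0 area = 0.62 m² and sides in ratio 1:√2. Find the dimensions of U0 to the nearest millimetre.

Let the short side be w mm. Then w · w√2 = 0.62 m² = 620,000 mm².
w² = 620,000/√2, so w ≈ 662.1 mm; long side = w√2 ≈ 936.4 mm.

662 × 936 mm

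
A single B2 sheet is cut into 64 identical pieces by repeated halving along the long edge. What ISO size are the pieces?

64 = 2^6, so 6 halving steps.
B2 → B3 → … → B8 after 6 steps.

B8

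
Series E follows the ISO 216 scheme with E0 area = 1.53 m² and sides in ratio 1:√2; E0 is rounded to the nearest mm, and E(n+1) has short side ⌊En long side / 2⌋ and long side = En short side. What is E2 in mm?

Let E0's short side be w mm. w · w√2 = 1.53 m² = 1,530,000 mm², so w ≈ 1040.1 mm and w√2 ≈ 1471.0 mm → E0 = 1040 × 1471 mm.
E1: ⌊1471/2⌋ × 1040 = 735 × 1040 mm
E2: ⌊1040/2⌋ × 735 = 520 × 735 mm

520 × 735 mm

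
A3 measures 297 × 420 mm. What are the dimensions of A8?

A4: ⌊420/2⌋ × 297 = 210 × 297 mm
A5: ⌊297/2⌋ × 210 = 148 × 210 mm
A6: ⌊210/2⌋ × 148 = 105 × 148 mm
A7: ⌊148/2⌋ × 105 = 74 × 105 mm
A8: ⌊105/2⌋ × 74 = 52 × 74 mm

52 × 74 mm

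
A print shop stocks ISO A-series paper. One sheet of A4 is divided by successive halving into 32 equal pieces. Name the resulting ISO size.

32 = 2^5, so 5 halving steps.
A4 → A5 → … → A9 after 5 steps.

A9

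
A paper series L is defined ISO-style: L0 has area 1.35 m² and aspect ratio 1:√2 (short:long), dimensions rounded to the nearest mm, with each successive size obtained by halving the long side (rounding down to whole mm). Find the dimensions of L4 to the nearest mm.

244 × 345 mm

Let L0's short side be w mm. w · w√2 = 1.35 m² = 1,350,000 mm², so w ≈ 977.0 mm and w√2 ≈ 1381.7 mm → L0 = 977 × 1382 mm.
L1: ⌊1382/2⌋ × 977 = 691 × 977 mm
L2: ⌊977/2⌋ × 691 = 488 × 691 mm
L3: ⌊691/2⌋ × 488 = 345 × 488 mm
L4: ⌊488/2⌋ × 345 = 244 × 345 mm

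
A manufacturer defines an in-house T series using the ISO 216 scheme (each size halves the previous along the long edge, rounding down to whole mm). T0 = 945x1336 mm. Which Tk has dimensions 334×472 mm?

T3

T0: 945 × 1336 mm
T1: 668 × 945 mm
T2: 472 × 668 mm
T3: 334 × 472 mm
T4: 236 × 334 mm
→ matches T3.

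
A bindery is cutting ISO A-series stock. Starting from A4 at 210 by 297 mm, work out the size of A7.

74 × 105 mm

A5: ⌊297/2⌋ × 210 = 148 × 210 mm
A6: ⌊210/2⌋ × 148 = 105 × 148 mm
A7: ⌊148/2⌋ × 105 = 74 × 105 mm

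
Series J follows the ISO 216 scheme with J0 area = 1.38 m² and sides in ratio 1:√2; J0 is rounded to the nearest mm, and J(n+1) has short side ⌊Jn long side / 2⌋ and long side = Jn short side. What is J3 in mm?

349 × 494 mm

Let J0's short side be w mm. w · w√2 = 1.38 m² = 1,380,000 mm², so w ≈ 987.8 mm and w√2 ≈ 1397.0 mm → J0 = 988 × 1397 mm.
J1: ⌊1397/2⌋ × 988 = 698 × 988 mm
J2: ⌊988/2⌋ × 698 = 494 × 698 mm
J3: ⌊698/2⌋ × 494 = 349 × 494 mm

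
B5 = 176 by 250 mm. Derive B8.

B6: ⌊250/2⌋ × 176 = 125 × 176 mm
B7: ⌊176/2⌋ × 125 = 88 × 125 mm
B8: ⌊125/2⌋ × 88 = 62 × 88 mm

62 × 88 mm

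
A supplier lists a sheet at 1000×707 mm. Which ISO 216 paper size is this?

B1 (707 × 1000 mm)

Aspect ratio 1000/707 ≈ 1.414 — close to the ISO √2 ≈ 1.414.
In the B-series (B0 = 1000 × 1414 mm): B1 = 707 × 1000 mm.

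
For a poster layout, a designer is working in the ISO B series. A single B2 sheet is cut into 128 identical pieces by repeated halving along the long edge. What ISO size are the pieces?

128 = 2^7, so 7 halving steps.
B2 → B3 → … → B9 after 7 steps.

B9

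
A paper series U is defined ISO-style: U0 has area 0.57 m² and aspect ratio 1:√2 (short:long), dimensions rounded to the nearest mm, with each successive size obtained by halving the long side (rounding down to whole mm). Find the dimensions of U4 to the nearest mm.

Let U0's short side be w mm. w · w√2 = 0.57 m² = 570,000 mm², so w ≈ 634.9 mm and w√2 ≈ 897.8 mm → U0 = 635 × 898 mm.
U1: ⌊898/2⌋ × 635 = 449 × 635 mm
U2: ⌊635/2⌋ × 449 = 317 × 449 mm
U3: ⌊449/2⌋ × 317 = 224 × 317 mm
U4: ⌊317/2⌋ × 224 = 158 × 224 mm

158 × 224 mm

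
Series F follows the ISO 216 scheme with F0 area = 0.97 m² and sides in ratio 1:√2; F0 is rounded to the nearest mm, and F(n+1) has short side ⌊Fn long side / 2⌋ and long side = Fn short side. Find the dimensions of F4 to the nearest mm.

207 × 292 mm

Let F0's short side be w mm. w · w√2 = 0.97 m² = 970,000 mm², so w ≈ 828.2 mm and w√2 ≈ 1171.2 mm → F0 = 828 × 1171 mm.
F1: ⌊1171/2⌋ × 828 = 585 × 828 mm
F2: ⌊828/2⌋ × 585 = 414 × 585 mm
F3: ⌊585/2⌋ × 414 = 292 × 414 mm
F4: ⌊414/2⌋ × 292 = 207 × 292 mm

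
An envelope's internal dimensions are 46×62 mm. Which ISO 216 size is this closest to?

B9 (44 × 62 mm)

Aspect ratio 62/46 ≈ 1.348 (ISO target is √2 ≈ 1.414).
In the B-series (B0 = 1000 × 1414 mm): B9 = 44 × 62 mm.
Off by 2 mm total — nearest standard size.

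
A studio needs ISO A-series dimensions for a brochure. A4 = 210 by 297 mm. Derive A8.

52 × 74 mm

A5: ⌊297/2⌋ × 210 = 148 × 210 mm
A6: ⌊210/2⌋ × 148 = 105 × 148 mm
A7: ⌊148/2⌋ × 105 = 74 × 105 mm
A8: ⌊105/2⌋ × 74 = 52 × 74 mm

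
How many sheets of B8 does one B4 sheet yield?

B4 = 250 × 353 mm; B8 = 62 × 88 mm.
Each halving step doubles the count; 4 steps from B4 to B8.
2^4 = 16.

16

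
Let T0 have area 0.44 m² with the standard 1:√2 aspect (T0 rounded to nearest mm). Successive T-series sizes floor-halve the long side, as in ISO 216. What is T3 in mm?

Let T0's short side be w mm. w · w√2 = 0.44 m² = 440,000 mm², so w ≈ 557.8 mm and w√2 ≈ 788.8 mm → T0 = 558 × 789 mm.
T1: ⌊789/2⌋ × 558 = 394 × 558 mm
T2: ⌊558/2⌋ × 394 = 279 × 394 mm
T3: ⌊394/2⌋ × 279 = 197 × 279 mm

197 × 279 mm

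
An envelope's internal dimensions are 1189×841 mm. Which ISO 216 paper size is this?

A0 (841 × 1189 mm)

Aspect ratio 1189/841 ≈ 1.414 — close to the ISO √2 ≈ 1.414.
In the A-series (A0 area = 1 m²): A0 = 841 × 1189 mm.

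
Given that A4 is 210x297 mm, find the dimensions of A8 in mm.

52 × 74 mm

A5: ⌊297/2⌋ × 210 = 148 × 210 mm
A6: ⌊210/2⌋ × 148 = 105 × 148 mm
A7: ⌊148/2⌋ × 105 = 74 × 105 mm
A8: ⌊105/2⌋ × 74 = 52 × 74 mm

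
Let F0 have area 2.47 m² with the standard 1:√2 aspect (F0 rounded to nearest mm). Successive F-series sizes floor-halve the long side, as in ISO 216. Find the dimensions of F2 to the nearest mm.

Let F0's short side be w mm. w · w√2 = 2.47 m² = 2,470,000 mm², so w ≈ 1321.6 mm and w√2 ≈ 1869.0 mm → F0 = 1322 × 1869 mm.
F1: ⌊1869/2⌋ × 1322 = 934 × 1322 mm
F2: ⌊1322/2⌋ × 934 = 661 × 934 mm

661 × 934 mm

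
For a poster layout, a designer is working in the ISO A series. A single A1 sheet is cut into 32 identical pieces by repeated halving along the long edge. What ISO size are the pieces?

32 = 2^5, so 5 halving steps.
A1 → A2 → … → A6 after 5 steps.

A6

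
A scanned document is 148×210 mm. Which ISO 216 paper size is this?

Aspect ratio 210/148 ≈ 1.419 — close to the ISO √2 ≈ 1.414.
In the A-series (A0 area = 1 m²): A5 = 148 × 210 mm.

A5 (148 × 210 mm)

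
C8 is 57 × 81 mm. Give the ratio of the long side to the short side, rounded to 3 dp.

81 / 57 = 1.421
ISO 216 targets √2 ≈ 1.414; the +0.007 deviation is from mm rounding.

1.421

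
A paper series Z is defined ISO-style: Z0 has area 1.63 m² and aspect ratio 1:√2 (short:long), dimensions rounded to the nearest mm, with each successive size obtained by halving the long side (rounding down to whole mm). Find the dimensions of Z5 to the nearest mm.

Let Z0's short side be w mm. w · w√2 = 1.63 m² = 1,630,000 mm², so w ≈ 1073.6 mm and w√2 ≈ 1518.3 mm → Z0 = 1074 × 1518 mm.
Z1: ⌊1518/2⌋ × 1074 = 759 × 1074 mm
Z2: ⌊1074/2⌋ × 759 = 537 × 759 mm
Z3: ⌊759/2⌋ × 537 = 379 × 537 mm
Z4: ⌊537/2⌋ × 379 = 268 × 379 mm
Z5: ⌊379/2⌋ × 268 = 189 × 268 mm

189 × 268 mm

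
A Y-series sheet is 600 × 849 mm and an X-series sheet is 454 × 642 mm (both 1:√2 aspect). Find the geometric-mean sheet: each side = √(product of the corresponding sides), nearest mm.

Short side: √(600 · 454) = √272400 ≈ 521.9 → 522 mm
Long side: √(849 · 642) = √545058 ≈ 738.3 → 738 mm

522 × 738 mm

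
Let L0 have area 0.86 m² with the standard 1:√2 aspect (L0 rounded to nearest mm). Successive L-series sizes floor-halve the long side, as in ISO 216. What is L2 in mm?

Let L0's short side be w mm. w · w√2 = 0.86 m² = 860,000 mm², so w ≈ 779.8 mm and w√2 ≈ 1102.8 mm → L0 = 780 × 1103 mm.
L1: ⌊1103/2⌋ × 780 = 551 × 780 mm
L2: ⌊780/2⌋ × 551 = 390 × 551 mm

390 × 551 mm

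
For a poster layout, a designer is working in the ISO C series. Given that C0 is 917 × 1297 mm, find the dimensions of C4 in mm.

229 × 324 mm

C1: ⌊1297/2⌋ × 917 = 648 × 917 mm
C2: ⌊917/2⌋ × 648 = 458 × 648 mm
C3: ⌊648/2⌋ × 458 = 324 × 458 mm
C4: ⌊458/2⌋ × 324 = 229 × 324 mm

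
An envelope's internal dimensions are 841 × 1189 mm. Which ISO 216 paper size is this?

Aspect ratio 1189/841 ≈ 1.414 — close to the ISO √2 ≈ 1.414.
In the A-series (A0 area = 1 m²): A0 = 841 × 1189 mm.

A0 (841 × 1189 mm)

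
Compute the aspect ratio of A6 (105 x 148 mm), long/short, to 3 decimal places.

1.410

148 / 105 = 1.410
ISO 216 targets √2 ≈ 1.414; the -0.005 deviation is from mm rounding.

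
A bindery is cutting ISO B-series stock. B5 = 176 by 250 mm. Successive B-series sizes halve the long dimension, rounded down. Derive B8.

62 × 88 mm

B6: ⌊250/2⌋ × 176 = 125 × 176 mm
B7: ⌊176/2⌋ × 125 = 88 × 125 mm
B8: ⌊125/2⌋ × 88 = 62 × 88 mm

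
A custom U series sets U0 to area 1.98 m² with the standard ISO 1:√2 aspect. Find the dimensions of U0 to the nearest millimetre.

1183 × 1673 mm

Let the short side be w mm. Then w · w√2 = 1.98 m² = 1,980,000 mm².
w² = 1,980,000/√2, so w ≈ 1183.2 mm; long side = w√2 ≈ 1673.4 mm.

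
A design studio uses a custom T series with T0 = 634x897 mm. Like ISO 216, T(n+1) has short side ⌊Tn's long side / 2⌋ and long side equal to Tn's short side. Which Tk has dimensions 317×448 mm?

T0: 634 × 897 mm
T1: 448 × 634 mm
T2: 317 × 448 mm
T3: 224 × 317 mm
→ matches T2.

T2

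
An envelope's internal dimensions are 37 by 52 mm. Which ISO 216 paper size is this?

Aspect ratio 52/37 ≈ 1.405 — close to the ISO √2 ≈ 1.414.
In the A-series (A0 area = 1 m²): A9 = 37 × 52 mm.

A9 (37 × 52 mm)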